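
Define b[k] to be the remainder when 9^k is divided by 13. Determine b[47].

Listing terms: b[0] = 1,  b[1] = 9,  b[2] = 3,  b[3] = 1.
The sequence repeats with period 3.
So b[47] = b[0 + ((47-0) mod 3)] = b[2] = 3.

3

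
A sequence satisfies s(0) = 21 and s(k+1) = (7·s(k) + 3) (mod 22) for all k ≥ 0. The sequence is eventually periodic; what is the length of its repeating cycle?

10

Computing terms: s(0) = 21,  s(1) = 18,  s(2) = 19,  s(3) = 4,  s(4) = 9,  s(5) = 0,  s(6) = 3,  s(7) = 2,  s(8) = 17,  s(9) = 12,  s(10) = 21.
The sequence repeats with period 10.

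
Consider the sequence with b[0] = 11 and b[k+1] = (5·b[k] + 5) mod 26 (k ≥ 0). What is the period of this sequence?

Computing terms: b[0] = 11,  b[1] = 8,  b[2] = 19,  b[3] = 22,  b[4] = 11.
The sequence repeats with period 4.

4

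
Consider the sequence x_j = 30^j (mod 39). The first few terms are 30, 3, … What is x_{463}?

30

We have x_1 = 30,  x_2 = 3,  x_3 = 12,  x_4 = 9,  x_5 = 36,  x_6 = 27,  x_7 = 30.
The sequence repeats with period 6.
(463 - 1) mod 6 = 0, so x_{463} = x_1 = 30.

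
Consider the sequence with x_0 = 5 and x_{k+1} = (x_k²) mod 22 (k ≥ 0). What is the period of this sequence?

x_0 = 5,  x_1 = 3,  x_2 = 9,  x_3 = 15,  x_4 = 5.
The sequence repeats with period 4.

4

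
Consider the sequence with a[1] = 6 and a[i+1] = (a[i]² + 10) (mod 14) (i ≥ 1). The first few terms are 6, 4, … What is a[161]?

10

We have a[1] = 6,  a[2] = 4,  a[3] = 12,  a[4] = 0,  a[5] = 10,  a[6] = 12.
Since a[6] = a[3] = 12, the sequence is eventually periodic: after a pre-period of length 2 it cycles with period 3.
For i ≥ 3, a[i] depends only on (i - 3) mod 3. (161 - 3) mod 3 = 2, so a[161] = a[5] = 10.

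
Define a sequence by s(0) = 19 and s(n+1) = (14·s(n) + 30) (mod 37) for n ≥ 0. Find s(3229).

We have s(0) = 19; s(1) = 0; s(2) = 30; s(3) = 6; s(4) = 3; s(5) = 35; s(6) = 2; s(7) = 21; s(8) = 28; s(9) = 15; s(10) = 18; s(11) = 23; s(12) = 19.
Since s(12) = s(0) = 19, the sequence is periodic with period 12.
So s(3229) = s(0 + ((3229-0) mod 12)) = s(1) = 0.

0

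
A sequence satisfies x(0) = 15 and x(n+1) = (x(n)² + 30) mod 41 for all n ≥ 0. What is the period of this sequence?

3

Listing terms: x(0) = 15; x(1) = 9; x(2) = 29; x(3) = 10; x(4) = 7; x(5) = 38; x(6) = 39; x(7) = 34; x(8) = 38.
Since x(8) = x(5) = 38, the sequence is eventually periodic: after a pre-period of length 5 it cycles with period 3.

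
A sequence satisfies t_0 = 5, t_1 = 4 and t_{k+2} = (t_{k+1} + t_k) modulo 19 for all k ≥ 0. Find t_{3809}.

4

Computing terms: t_0 = 5; t_1 = 4; t_2 = 9; t_3 = 13; t_4 = 3; t_5 = 16; t_6 = 0; t_7 = 16; t_8 = 16; t_9 = 13; t_{10} = 10; t_{11} = 4; t_{12} = 14; t_{13} = 18; t_{14} = 13; t_{15} = 12; t_{16} = 6; t_{17} = 18; t_{18} = 5; t_{19} = 4.
The sequence repeats with period 18.
So t_{3809} = t_{0 + ((3809-0) mod 18)} = t_{11} = 4.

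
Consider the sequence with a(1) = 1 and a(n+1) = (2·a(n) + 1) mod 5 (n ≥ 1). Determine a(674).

3

a(1) = 1, a(2) = 3, a(3) = 2, a(4) = 0, a(5) = 1.
Since a(5) = a(1) = 1, the sequence is periodic with period 4.
(674 - 1) mod 4 = 1, so a(674) = a(2) = 3.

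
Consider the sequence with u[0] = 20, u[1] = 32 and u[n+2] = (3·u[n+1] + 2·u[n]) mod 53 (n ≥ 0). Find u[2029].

Computing terms: u[0] = 20, u[1] = 32, u[2] = 30, u[3] = 48, u[4] = 45, u[5] = 19, u[6] = 41, u[7] = 2, u[8] = 35, u[9] = 3, u[10] = 26, u[11] = 31, u[12] = 39, u[13] = 20, u[14] = 32.
Since (u[13], u[14]) = (u[0], u[1]) = (20, 32) (two consecutive terms determine the rest), the sequence is periodic with period 13.
(2029 - 0) mod 13 = 1, so u[2029] = u[1] = 32.

32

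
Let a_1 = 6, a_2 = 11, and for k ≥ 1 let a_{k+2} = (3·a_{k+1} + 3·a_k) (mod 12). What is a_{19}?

6

Computing terms: a_1 = 6; a_2 = 11; a_3 = 3; a_4 = 6; a_5 = 3; a_6 = 3; a_7 = 6.
Since (a_6, a_7) = (a_3, a_4) = (3, 6) (two consecutive terms determine the rest), the sequence is eventually periodic: after a pre-period of length 2 it cycles with period 3.
For k ≥ 3, a_k depends only on (k - 3) mod 3. (19 - 3) mod 3 = 1, so a_{19} = a_4 = 6.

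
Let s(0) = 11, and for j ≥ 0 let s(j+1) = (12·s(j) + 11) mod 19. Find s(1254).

Computing terms: s(0) = 11, s(1) = 10, s(2) = 17, s(3) = 6, s(4) = 7, s(5) = 0, s(6) = 11.
Since s(6) = s(0) = 11, the sequence is periodic with period 6.
So s(1254) = s(0 + ((1254-0) mod 6)) = s(0) = 11.

11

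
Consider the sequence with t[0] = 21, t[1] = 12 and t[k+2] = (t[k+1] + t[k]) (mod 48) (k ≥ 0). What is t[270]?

9

Computing terms: t[0] = 21,  t[1] = 12,  t[2] = 33,  t[3] = 45,  t[4] = 30,  t[5] = 27,  t[6] = 9,  t[7] = 36,  t[8] = 45,  t[9] = 33,  t[10] = 30,  t[11] = 15,  t[12] = 45,  t[13] = 12,  t[14] = 9,  t[15] = 21,  t[16] = 30,  t[17] = 3,  t[18] = 33,  t[19] = 36,  t[20] = 21,  t[21] = 9,  t[22] = 30,  t[23] = 39,  t[24] = 21,  t[25] = 12.
The sequence repeats with period 24.
So t[270] = t[0 + ((270-0) mod 24)] = t[6] = 9.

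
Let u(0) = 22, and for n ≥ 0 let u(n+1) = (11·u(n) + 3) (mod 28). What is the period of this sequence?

6

u(0) = 22,  u(1) = 21,  u(2) = 10,  u(3) = 1,  u(4) = 14,  u(5) = 17,  u(6) = 22.
The sequence repeats with period 6.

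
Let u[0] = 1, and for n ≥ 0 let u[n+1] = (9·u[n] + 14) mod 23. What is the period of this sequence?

u[0] = 1; u[1] = 0; u[2] = 14; u[3] = 2; u[4] = 9; u[5] = 3; u[6] = 18; u[7] = 15; u[8] = 11; u[9] = 21; u[10] = 19; u[11] = 1.
Since u[11] = u[0] = 1, the sequence is periodic with period 11.

11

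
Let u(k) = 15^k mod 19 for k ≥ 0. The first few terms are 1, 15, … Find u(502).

We have u(0) = 1; u(1) = 15; u(2) = 16; u(3) = 12; u(4) = 9; u(5) = 2; u(6) = 11; u(7) = 13; u(8) = 5; u(9) = 18; u(10) = 4; u(11) = 3; u(12) = 7; u(13) = 10; u(14) = 17; u(15) = 8; u(16) = 6; u(17) = 14; u(18) = 1.
The sequence repeats with period 18.
So u(502) = u(0 + ((502-0) mod 18)) = u(16) = 6.

6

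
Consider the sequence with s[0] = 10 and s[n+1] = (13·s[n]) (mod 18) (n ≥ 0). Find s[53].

16

s[0] = 10; s[1] = 4; s[2] = 16; s[3] = 10.
Since s[3] = s[0] = 10, the sequence is periodic with period 3.
(53 - 0) mod 3 = 2, so s[53] = s[2] = 16.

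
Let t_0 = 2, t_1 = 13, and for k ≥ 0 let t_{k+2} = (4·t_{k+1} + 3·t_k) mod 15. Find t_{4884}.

13

Listing terms: t_0 = 2, t_1 = 13, t_2 = 13, t_3 = 1, t_4 = 13, t_5 = 10, t_6 = 4, t_7 = 1, t_8 = 1, t_9 = 7, t_{10} = 1, t_{11} = 10, t_{12} = 13, t_{13} = 7, t_{14} = 7, t_{15} = 4, t_{16} = 7, t_{17} = 10, t_{18} = 1, t_{19} = 4, t_{20} = 4, t_{21} = 13, t_{22} = 4, t_{23} = 10, t_{24} = 7, t_{25} = 13, t_{26} = 13.
Since (t_{25}, t_{26}) = (t_1, t_2) = (13, 13) (two consecutive terms determine the rest), the sequence is eventually periodic: after a pre-period of length 1 it cycles with period 24.
For k ≥ 1, t_k depends only on (k - 1) mod 24. (4884 - 1) mod 24 = 11, so t_{4884} = t_{12} = 13.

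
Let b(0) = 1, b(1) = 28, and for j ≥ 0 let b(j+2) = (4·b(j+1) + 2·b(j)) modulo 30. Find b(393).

We have b(0) = 1; b(1) = 28; b(2) = 24; b(3) = 2; b(4) = 26; b(5) = 18; b(6) = 4; b(7) = 22; b(8) = 6; b(9) = 8; b(10) = 14; b(11) = 12; b(12) = 16; b(13) = 28; b(14) = 24.
Since (b(13), b(14)) = (b(1), b(2)) = (28, 24) (two consecutive terms determine the rest), the sequence is eventually periodic: after a pre-period of length 1 it cycles with period 12.
For j ≥ 1, b(j) depends only on (j - 1) mod 12. (393 - 1) mod 12 = 8, so b(393) = b(9) = 8.

8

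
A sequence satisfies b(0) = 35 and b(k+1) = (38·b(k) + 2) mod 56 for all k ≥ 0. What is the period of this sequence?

6

Computing terms: b(0) = 35, b(1) = 44, b(2) = 50, b(3) = 54, b(4) = 38, b(5) = 46, b(6) = 14, b(7) = 30, b(8) = 22, b(9) = 54.
Since b(9) = b(3) = 54, the sequence is eventually periodic: after a pre-period of length 3 it cycles with period 6.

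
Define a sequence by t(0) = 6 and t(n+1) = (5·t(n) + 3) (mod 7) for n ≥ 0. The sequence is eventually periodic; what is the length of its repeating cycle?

6

Listing terms: t(0) = 6, t(1) = 5, t(2) = 0, t(3) = 3, t(4) = 4, t(5) = 2, t(6) = 6.
Since t(6) = t(0) = 6, the sequence is periodic with period 6.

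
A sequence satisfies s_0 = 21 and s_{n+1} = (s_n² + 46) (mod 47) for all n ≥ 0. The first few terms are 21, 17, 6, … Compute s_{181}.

3

Listing terms: s_0 = 21, s_1 = 17, s_2 = 6, s_3 = 35, s_4 = 2, s_5 = 3, s_6 = 8, s_7 = 16, s_8 = 20, s_9 = 23, s_{10} = 11, s_{11} = 26, s_{12} = 17.
Since s_{12} = s_1 = 17, the sequence is eventually periodic: after a pre-period of length 1 it cycles with period 11.
For n ≥ 1, s_n depends only on (n - 1) mod 11. (181 - 1) mod 11 = 4, so s_{181} = s_5 = 3.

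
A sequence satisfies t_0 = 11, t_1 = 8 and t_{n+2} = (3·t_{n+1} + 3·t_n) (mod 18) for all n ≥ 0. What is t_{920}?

We have t_0 = 11,  t_1 = 8,  t_2 = 3,  t_3 = 15,  t_4 = 0,  t_5 = 9,  t_6 = 9,  t_7 = 0,  t_8 = 9.
Since (t_7, t_8) = (t_4, t_5) = (0, 9) (two consecutive terms determine the rest), the sequence is eventually periodic: after a pre-period of length 4 it cycles with period 3.
For n ≥ 4, t_n depends only on (n - 4) mod 3. (920 - 4) mod 3 = 1, so t_{920} = t_5 = 9.

9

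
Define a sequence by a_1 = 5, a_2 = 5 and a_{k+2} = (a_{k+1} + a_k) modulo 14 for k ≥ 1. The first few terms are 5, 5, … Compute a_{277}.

a_1 = 5; a_2 = 5; a_3 = 10; a_4 = 1; a_5 = 11; a_6 = 12; a_7 = 9; a_8 = 7; a_9 = 2; a_{10} = 9; a_{11} = 11; a_{12} = 6; a_{13} = 3; a_{14} = 9; a_{15} = 12; a_{16} = 7; a_{17} = 5; a_{18} = 12; a_{19} = 3; a_{20} = 1; a_{21} = 4; a_{22} = 5; a_{23} = 9; a_{24} = 0; a_{25} = 9; a_{26} = 9; a_{27} = 4; a_{28} = 13; a_{29} = 3; a_{30} = 2; a_{31} = 5; a_{32} = 7; a_{33} = 12; a_{34} = 5; a_{35} = 3; a_{36} = 8; a_{37} = 11; a_{38} = 5; a_{39} = 2; a_{40} = 7; a_{41} = 9; a_{42} = 2; a_{43} = 11; a_{44} = 13; a_{45} = 10; a_{46} = 9; a_{47} = 5; a_{48} = 0; a_{49} = 5; a_{50} = 5.
The sequence repeats with period 48.
So a_{277} = a_{1 + ((277-1) mod 48)} = a_{37} = 11.

11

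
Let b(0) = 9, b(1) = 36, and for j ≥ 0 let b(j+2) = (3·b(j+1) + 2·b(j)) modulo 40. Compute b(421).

34

Computing terms: b(0) = 9; b(1) = 36; b(2) = 6; b(3) = 10; b(4) = 2; b(5) = 26; b(6) = 2; b(7) = 18; b(8) = 18; b(9) = 10; b(10) = 26; b(11) = 18; b(12) = 26; b(13) = 34; b(14) = 34; b(15) = 10; b(16) = 18; b(17) = 34; b(18) = 18; b(19) = 2; b(20) = 2; b(21) = 10; b(22) = 34; b(23) = 2; b(24) = 34; b(25) = 26; b(26) = 26; b(27) = 10; b(28) = 2.
Since (b(27), b(28)) = (b(3), b(4)) = (10, 2) (two consecutive terms determine the rest), the sequence is eventually periodic: after a pre-period of length 3 it cycles with period 24.
For j ≥ 3, b(j) depends only on (j - 3) mod 24. (421 - 3) mod 24 = 10, so b(421) = b(13) = 34.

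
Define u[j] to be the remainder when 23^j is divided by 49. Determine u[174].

Listing terms: u[1] = 23, u[2] = 39, u[3] = 15, u[4] = 2, u[5] = 46, u[6] = 29, u[7] = 30, u[8] = 4, u[9] = 43, u[10] = 9, u[11] = 11, u[12] = 8, u[13] = 37, u[14] = 18, u[15] = 22, u[16] = 16, u[17] = 25, u[18] = 36, u[19] = 44, u[20] = 32, u[21] = 1, u[22] = 23.
The sequence repeats with period 21.
(174 - 1) mod 21 = 5, so u[174] = u[6] = 29.

29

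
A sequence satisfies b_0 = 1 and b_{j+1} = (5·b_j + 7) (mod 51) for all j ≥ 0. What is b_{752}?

1

We have b_0 = 1; b_1 = 12; b_2 = 16; b_3 = 36; b_4 = 34; b_5 = 24; b_6 = 25; b_7 = 30; b_8 = 4; b_9 = 27; b_{10} = 40; b_{11} = 3; b_{12} = 22; b_{13} = 15; b_{14} = 31; b_{15} = 9; b_{16} = 1.
Since b_{16} = b_0 = 1, the sequence is periodic with period 16.
(752 - 0) mod 16 = 0, so b_{752} = b_0 = 1.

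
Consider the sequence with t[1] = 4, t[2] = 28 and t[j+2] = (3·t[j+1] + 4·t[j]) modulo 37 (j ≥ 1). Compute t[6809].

8

We have t[1] = 4, t[2] = 28, t[3] = 26, t[4] = 5, t[5] = 8, t[6] = 7, t[7] = 16, t[8] = 2, t[9] = 33, t[10] = 33, t[11] = 9, t[12] = 11, t[13] = 32, t[14] = 29, t[15] = 30, t[16] = 21, t[17] = 35, t[18] = 4, t[19] = 4, t[20] = 28.
The sequence repeats with period 18.
(6809 - 1) mod 18 = 4, so t[6809] = t[5] = 8.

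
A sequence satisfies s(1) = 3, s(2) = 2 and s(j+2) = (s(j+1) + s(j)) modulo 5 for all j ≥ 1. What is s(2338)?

Listing terms: s(1) = 3; s(2) = 2; s(3) = 0; s(4) = 2; s(5) = 2; s(6) = 4; s(7) = 1; s(8) = 0; s(9) = 1; s(10) = 1; s(11) = 2; s(12) = 3; s(13) = 0; s(14) = 3; s(15) = 3; s(16) = 1; s(17) = 4; s(18) = 0; s(19) = 4; s(20) = 4; s(21) = 3; s(22) = 2.
Since (s(21), s(22)) = (s(1), s(2)) = (3, 2) (two consecutive terms determine the rest), the sequence is periodic with period 20.
(2338 - 1) mod 20 = 17, so s(2338) = s(18) = 0.

0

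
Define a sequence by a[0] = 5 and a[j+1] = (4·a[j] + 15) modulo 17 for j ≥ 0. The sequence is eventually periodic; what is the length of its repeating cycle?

Computing terms: a[0] = 5, a[1] = 1, a[2] = 2, a[3] = 6, a[4] = 5.
Since a[4] = a[0] = 5, the sequence is periodic with period 4.

4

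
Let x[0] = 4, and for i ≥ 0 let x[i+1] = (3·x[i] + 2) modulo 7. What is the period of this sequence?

6

x[0] = 4; x[1] = 0; x[2] = 2; x[3] = 1; x[4] = 5; x[5] = 3; x[6] = 4.
Since x[6] = x[0] = 4, the sequence is periodic with period 6.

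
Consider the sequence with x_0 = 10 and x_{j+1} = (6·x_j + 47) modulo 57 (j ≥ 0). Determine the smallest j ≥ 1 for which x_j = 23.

x_0 = 10; x_1 = 50; x_2 = 5; x_3 = 20; x_4 = 53; x_5 = 23; x_6 = 14; x_7 = 17; x_8 = 35; x_9 = 29; x_{10} = 50.
Since x_{10} = x_1 = 50, the sequence is eventually periodic: after a pre-period of length 1 it cycles with period 9.
The value 23 first appears (with j ≥ 1) at x_5.

5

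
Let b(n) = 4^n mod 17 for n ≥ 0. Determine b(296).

We have b(0) = 1,  b(1) = 4,  b(2) = 16,  b(3) = 13,  b(4) = 1.
Since b(4) = b(0) = 1, the sequence is periodic with period 4.
(296 - 0) mod 4 = 0, so b(296) = b(0) = 1.

1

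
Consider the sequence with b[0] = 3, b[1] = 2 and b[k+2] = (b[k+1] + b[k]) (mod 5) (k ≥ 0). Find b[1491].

3

Listing terms: b[0] = 3, b[1] = 2, b[2] = 0, b[3] = 2, b[4] = 2, b[5] = 4, b[6] = 1, b[7] = 0, b[8] = 1, b[9] = 1, b[10] = 2, b[11] = 3, b[12] = 0, b[13] = 3, b[14] = 3, b[15] = 1, b[16] = 4, b[17] = 0, b[18] = 4, b[19] = 4, b[20] = 3, b[21] = 2.
Since (b[20], b[21]) = (b[0], b[1]) = (3, 2) (two consecutive terms determine the rest), the sequence is periodic with period 20.
(1491 - 0) mod 20 = 11, so b[1491] = b[11] = 3.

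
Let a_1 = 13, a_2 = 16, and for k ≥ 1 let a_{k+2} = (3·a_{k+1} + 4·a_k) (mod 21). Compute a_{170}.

16

Listing terms: a_1 = 13, a_2 = 16, a_3 = 16, a_4 = 7, a_5 = 1, a_6 = 10, a_7 = 13, a_8 = 16.
The sequence repeats with period 6.
So a_{170} = a_{1 + ((170-1) mod 6)} = a_2 = 16.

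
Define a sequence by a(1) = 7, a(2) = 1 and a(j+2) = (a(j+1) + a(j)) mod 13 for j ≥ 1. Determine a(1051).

6

a(1) = 7; a(2) = 1; a(3) = 8; a(4) = 9; a(5) = 4; a(6) = 0; a(7) = 4; a(8) = 4; a(9) = 8; a(10) = 12; a(11) = 7; a(12) = 6; a(13) = 0; a(14) = 6; a(15) = 6; a(16) = 12; a(17) = 5; a(18) = 4; a(19) = 9; a(20) = 0; a(21) = 9; a(22) = 9; a(23) = 5; a(24) = 1; a(25) = 6; a(26) = 7; a(27) = 0; a(28) = 7; a(29) = 7; a(30) = 1.
Since (a(29), a(30)) = (a(1), a(2)) = (7, 1) (two consecutive terms determine the rest), the sequence is periodic with period 28.
So a(1051) = a(1 + ((1051-1) mod 28)) = a(15) = 6.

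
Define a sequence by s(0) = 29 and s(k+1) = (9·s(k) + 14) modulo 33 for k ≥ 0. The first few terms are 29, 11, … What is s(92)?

14

Listing terms: s(0) = 29; s(1) = 11; s(2) = 14; s(3) = 8; s(4) = 20; s(5) = 29.
The sequence repeats with period 5.
So s(92) = s(0 + ((92-0) mod 5)) = s(2) = 14.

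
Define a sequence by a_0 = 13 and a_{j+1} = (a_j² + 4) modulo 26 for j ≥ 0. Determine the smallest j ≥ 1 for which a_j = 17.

Listing terms: a_0 = 13,  a_1 = 17,  a_2 = 7,  a_3 = 1,  a_4 = 5,  a_5 = 3,  a_6 = 13.
The sequence repeats with period 6.
The value 17 first appears (with j ≥ 1) at a_1.

1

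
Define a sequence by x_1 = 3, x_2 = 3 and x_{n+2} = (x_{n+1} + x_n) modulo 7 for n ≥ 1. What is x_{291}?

x_1 = 3; x_2 = 3; x_3 = 6; x_4 = 2; x_5 = 1; x_6 = 3; x_7 = 4; x_8 = 0; x_9 = 4; x_{10} = 4; x_{11} = 1; x_{12} = 5; x_{13} = 6; x_{14} = 4; x_{15} = 3; x_{16} = 0; x_{17} = 3; x_{18} = 3.
The sequence repeats with period 16.
(291 - 1) mod 16 = 2, so x_{291} = x_3 = 6.

6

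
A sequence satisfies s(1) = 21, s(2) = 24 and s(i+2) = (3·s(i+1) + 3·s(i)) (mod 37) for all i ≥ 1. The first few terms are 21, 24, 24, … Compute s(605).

31

Listing terms: s(1) = 21, s(2) = 24, s(3) = 24, s(4) = 33, s(5) = 23, s(6) = 20, s(7) = 18, s(8) = 3, s(9) = 26, s(10) = 13, s(11) = 6, s(12) = 20, s(13) = 4, s(14) = 35, s(15) = 6, s(16) = 12, s(17) = 17, s(18) = 13, s(19) = 16, s(20) = 13, s(21) = 13, s(22) = 4, s(23) = 14, s(24) = 17, s(25) = 19, s(26) = 34, s(27) = 11, s(28) = 24, s(29) = 31, s(30) = 17, s(31) = 33, s(32) = 2, s(33) = 31, s(34) = 25, s(35) = 20, s(36) = 24, s(37) = 21, s(38) = 24.
The sequence repeats with period 36.
So s(605) = s(1 + ((605-1) mod 36)) = s(29) = 31.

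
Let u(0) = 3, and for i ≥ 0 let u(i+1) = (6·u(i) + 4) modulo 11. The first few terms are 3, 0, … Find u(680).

3

u(0) = 3; u(1) = 0; u(2) = 4; u(3) = 6; u(4) = 7; u(5) = 2; u(6) = 5; u(7) = 1; u(8) = 10; u(9) = 9; u(10) = 3.
The sequence repeats with period 10.
(680 - 0) mod 10 = 0, so u(680) = u(0) = 3.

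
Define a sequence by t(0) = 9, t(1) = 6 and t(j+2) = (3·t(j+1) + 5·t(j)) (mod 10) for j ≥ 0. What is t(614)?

We have t(0) = 9,  t(1) = 6,  t(2) = 3,  t(3) = 9,  t(4) = 2,  t(5) = 1,  t(6) = 3,  t(7) = 4,  t(8) = 7,  t(9) = 1,  t(10) = 8,  t(11) = 9,  t(12) = 7,  t(13) = 6,  t(14) = 3.
Since (t(13), t(14)) = (t(1), t(2)) = (6, 3) (two consecutive terms determine the rest), the sequence is eventually periodic: after a pre-period of length 1 it cycles with period 12.
For j ≥ 1, t(j) depends only on (j - 1) mod 12. (614 - 1) mod 12 = 1, so t(614) = t(2) = 3.

3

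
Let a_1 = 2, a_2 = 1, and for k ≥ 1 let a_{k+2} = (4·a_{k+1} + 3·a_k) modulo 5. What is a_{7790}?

4

a_1 = 2; a_2 = 1; a_3 = 0; a_4 = 3; a_5 = 2; a_6 = 2; a_7 = 4; a_8 = 2; a_9 = 0; a_{10} = 1; a_{11} = 4; a_{12} = 4; a_{13} = 3; a_{14} = 4; a_{15} = 0; a_{16} = 2; a_{17} = 3; a_{18} = 3; a_{19} = 1; a_{20} = 3; a_{21} = 0; a_{22} = 4; a_{23} = 1; a_{24} = 1; a_{25} = 2; a_{26} = 1.
Since (a_{25}, a_{26}) = (a_1, a_2) = (2, 1) (two consecutive terms determine the rest), the sequence is periodic with period 24.
(7790 - 1) mod 24 = 13, so a_{7790} = a_{14} = 4.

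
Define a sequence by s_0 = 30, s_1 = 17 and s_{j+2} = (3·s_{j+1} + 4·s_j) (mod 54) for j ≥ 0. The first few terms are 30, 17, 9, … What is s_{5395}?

s_0 = 30,  s_1 = 17,  s_2 = 9,  s_3 = 41,  s_4 = 51,  s_5 = 47,  s_6 = 21,  s_7 = 35,  s_8 = 27,  s_9 = 5,  s_{10} = 15,  s_{11} = 11,  s_{12} = 39,  s_{13} = 53,  s_{14} = 45,  s_{15} = 23,  s_{16} = 33,  s_{17} = 29,  s_{18} = 3,  s_{19} = 17,  s_{20} = 9.
Since (s_{19}, s_{20}) = (s_1, s_2) = (17, 9) (two consecutive terms determine the rest), the sequence is eventually periodic: after a pre-period of length 1 it cycles with period 18.
For j ≥ 1, s_j depends only on (j - 1) mod 18. (5395 - 1) mod 18 = 12, so s_{5395} = s_{13} = 53.

53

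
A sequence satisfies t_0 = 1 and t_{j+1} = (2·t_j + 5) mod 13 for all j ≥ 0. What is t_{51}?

Listing terms: t_0 = 1; t_1 = 7; t_2 = 6; t_3 = 4; t_4 = 0; t_5 = 5; t_6 = 2; t_7 = 9; t_8 = 10; t_9 = 12; t_{10} = 3; t_{11} = 11; t_{12} = 1.
The sequence repeats with period 12.
So t_{51} = t_{0 + ((51-0) mod 12)} = t_3 = 4.

4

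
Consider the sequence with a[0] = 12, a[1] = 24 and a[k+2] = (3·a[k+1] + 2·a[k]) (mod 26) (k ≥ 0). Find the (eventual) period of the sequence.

12

We have a[0] = 12,  a[1] = 24,  a[2] = 18,  a[3] = 24,  a[4] = 4,  a[5] = 8,  a[6] = 6,  a[7] = 8,  a[8] = 10,  a[9] = 20,  a[10] = 2,  a[11] = 20,  a[12] = 12,  a[13] = 24.
The sequence repeats with period 12.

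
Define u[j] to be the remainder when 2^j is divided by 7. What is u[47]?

Listing terms: u[1] = 2, u[2] = 4, u[3] = 1, u[4] = 2.
Since u[4] = u[1] = 2, the sequence is periodic with period 3.
So u[47] = u[1 + ((47-1) mod 3)] = u[2] = 4.

4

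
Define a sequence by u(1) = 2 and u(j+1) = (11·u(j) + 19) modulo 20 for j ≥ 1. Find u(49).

We have u(1) = 2; u(2) = 1; u(3) = 10; u(4) = 9; u(5) = 18; u(6) = 17; u(7) = 6; u(8) = 5; u(9) = 14; u(10) = 13; u(11) = 2.
Since u(11) = u(1) = 2, the sequence is periodic with period 10.
So u(49) = u(1 + ((49-1) mod 10)) = u(9) = 14.

14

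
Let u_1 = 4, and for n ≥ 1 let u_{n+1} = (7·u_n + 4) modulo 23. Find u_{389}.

Computing terms: u_1 = 4; u_2 = 9; u_3 = 21; u_4 = 13; u_5 = 3; u_6 = 2; u_7 = 18; u_8 = 15; u_9 = 17; u_{10} = 8; u_{11} = 14; u_{12} = 10; u_{13} = 5; u_{14} = 16; u_{15} = 1; u_{16} = 11; u_{17} = 12; u_{18} = 19; u_{19} = 22; u_{20} = 20; u_{21} = 6; u_{22} = 0; u_{23} = 4.
Since u_{23} = u_1 = 4, the sequence is periodic with period 22.
So u_{389} = u_{1 + ((389-1) mod 22)} = u_{15} = 1.

1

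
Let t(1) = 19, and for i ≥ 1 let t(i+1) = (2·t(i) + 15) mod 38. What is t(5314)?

We have t(1) = 19; t(2) = 15; t(3) = 7; t(4) = 29; t(5) = 35; t(6) = 9; t(7) = 33; t(8) = 5; t(9) = 25; t(10) = 27; t(11) = 31; t(12) = 1; t(13) = 17; t(14) = 11; t(15) = 37; t(16) = 13; t(17) = 3; t(18) = 21; t(19) = 19.
The sequence repeats with period 18.
(5314 - 1) mod 18 = 3, so t(5314) = t(4) = 29.

29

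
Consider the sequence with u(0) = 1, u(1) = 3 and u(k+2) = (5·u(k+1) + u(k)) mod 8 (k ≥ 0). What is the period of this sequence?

12

u(0) = 1; u(1) = 3; u(2) = 0; u(3) = 3; u(4) = 7; u(5) = 6; u(6) = 5; u(7) = 7; u(8) = 0; u(9) = 7; u(10) = 3; u(11) = 6; u(12) = 1; u(13) = 3.
The sequence repeats with period 12.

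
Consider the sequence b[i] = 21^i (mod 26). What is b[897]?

21

Computing terms: b[0] = 1, b[1] = 21, b[2] = 25, b[3] = 5, b[4] = 1.
The sequence repeats with period 4.
So b[897] = b[0 + ((897-0) mod 4)] = b[1] = 21.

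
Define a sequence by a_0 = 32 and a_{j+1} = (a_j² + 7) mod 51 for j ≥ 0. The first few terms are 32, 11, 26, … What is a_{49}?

Listing terms: a_0 = 32,  a_1 = 11,  a_2 = 26,  a_3 = 20,  a_4 = 50,  a_5 = 8,  a_6 = 20.
Since a_6 = a_3 = 20, the sequence is eventually periodic: after a pre-period of length 3 it cycles with period 3.
For j ≥ 3, a_j depends only on (j - 3) mod 3. (49 - 3) mod 3 = 1, so a_{49} = a_4 = 50.

50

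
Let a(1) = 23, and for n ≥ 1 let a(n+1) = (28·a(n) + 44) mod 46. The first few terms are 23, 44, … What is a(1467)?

Computing terms: a(1) = 23, a(2) = 44, a(3) = 34, a(4) = 30, a(5) = 10, a(6) = 2, a(7) = 8, a(8) = 38, a(9) = 4, a(10) = 18, a(11) = 42, a(12) = 24, a(13) = 26, a(14) = 36, a(15) = 40, a(16) = 14, a(17) = 22, a(18) = 16, a(19) = 32, a(20) = 20, a(21) = 6, a(22) = 28, a(23) = 0, a(24) = 44.
Since a(24) = a(2) = 44, the sequence is eventually periodic: after a pre-period of length 1 it cycles with period 22.
For n ≥ 2, a(n) depends only on (n - 2) mod 22. (1467 - 2) mod 22 = 13, so a(1467) = a(15) = 40.

40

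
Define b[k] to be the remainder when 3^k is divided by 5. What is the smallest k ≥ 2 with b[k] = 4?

b[1] = 3,  b[2] = 4,  b[3] = 2,  b[4] = 1,  b[5] = 3.
The sequence repeats with period 4.
The value 4 first appears (with k ≥ 2) at b[2].

2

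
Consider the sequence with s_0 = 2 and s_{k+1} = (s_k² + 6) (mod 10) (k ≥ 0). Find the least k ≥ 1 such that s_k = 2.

Computing terms: s_0 = 2; s_1 = 0; s_2 = 6; s_3 = 2.
Since s_3 = s_0 = 2, the sequence is periodic with period 3.
The value 2 next appears (with k ≥ 1) at s_3.

3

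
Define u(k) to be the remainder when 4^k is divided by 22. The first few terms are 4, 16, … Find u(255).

u(1) = 4,  u(2) = 16,  u(3) = 20,  u(4) = 14,  u(5) = 12,  u(6) = 4.
The sequence repeats with period 5.
So u(255) = u(1 + ((255-1) mod 5)) = u(5) = 12.

12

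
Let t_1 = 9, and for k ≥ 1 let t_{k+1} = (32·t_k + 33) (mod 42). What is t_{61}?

9

Computing terms: t_1 = 9, t_2 = 27, t_3 = 15, t_4 = 9.
Since t_4 = t_1 = 9, the sequence is periodic with period 3.
So t_{61} = t_{1 + ((61-1) mod 3)} = t_1 = 9.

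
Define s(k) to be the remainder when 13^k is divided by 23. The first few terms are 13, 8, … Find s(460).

We have s(1) = 13; s(2) = 8; s(3) = 12; s(4) = 18; s(5) = 4; s(6) = 6; s(7) = 9; s(8) = 2; s(9) = 3; s(10) = 16; s(11) = 1; s(12) = 13.
Since s(12) = s(1) = 13, the sequence is periodic with period 11.
(460 - 1) mod 11 = 8, so s(460) = s(9) = 3.

3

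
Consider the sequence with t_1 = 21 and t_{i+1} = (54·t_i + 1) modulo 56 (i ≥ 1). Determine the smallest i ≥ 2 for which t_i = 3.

t_1 = 21; t_2 = 15; t_3 = 27; t_4 = 3; t_5 = 51; t_6 = 11; t_7 = 35; t_8 = 43; t_9 = 27.
Since t_9 = t_3 = 27, the sequence is eventually periodic: after a pre-period of length 2 it cycles with period 6.
The value 3 first appears (with i ≥ 2) at t_4.

4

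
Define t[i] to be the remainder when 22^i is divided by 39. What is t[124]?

Listing terms: t[0] = 1, t[1] = 22, t[2] = 16, t[3] = 1.
Since t[3] = t[0] = 1, the sequence is periodic with period 3.
(124 - 0) mod 3 = 1, so t[124] = t[1] = 22.

22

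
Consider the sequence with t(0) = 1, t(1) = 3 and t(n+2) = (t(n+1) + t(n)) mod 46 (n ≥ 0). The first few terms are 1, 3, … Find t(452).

4

Listing terms: t(0) = 1; t(1) = 3; t(2) = 4; t(3) = 7; t(4) = 11; t(5) = 18; t(6) = 29; t(7) = 1; t(8) = 30; t(9) = 31; t(10) = 15; t(11) = 0; t(12) = 15; t(13) = 15; t(14) = 30; t(15) = 45; t(16) = 29; t(17) = 28; t(18) = 11; t(19) = 39; t(20) = 4; t(21) = 43; t(22) = 1; t(23) = 44; t(24) = 45; t(25) = 43; t(26) = 42; t(27) = 39; t(28) = 35; t(29) = 28; t(30) = 17; t(31) = 45; t(32) = 16; t(33) = 15; t(34) = 31; t(35) = 0; t(36) = 31; t(37) = 31; t(38) = 16; t(39) = 1; t(40) = 17; t(41) = 18; t(42) = 35; t(43) = 7; t(44) = 42; t(45) = 3; t(46) = 45; t(47) = 2; t(48) = 1; t(49) = 3.
Since (t(48), t(49)) = (t(0), t(1)) = (1, 3) (two consecutive terms determine the rest), the sequence is periodic with period 48.
(452 - 0) mod 48 = 20, so t(452) = t(20) = 4.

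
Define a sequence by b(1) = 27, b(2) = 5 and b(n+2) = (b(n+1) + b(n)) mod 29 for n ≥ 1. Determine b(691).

11

We have b(1) = 27; b(2) = 5; b(3) = 3; b(4) = 8; b(5) = 11; b(6) = 19; b(7) = 1; b(8) = 20; b(9) = 21; b(10) = 12; b(11) = 4; b(12) = 16; b(13) = 20; b(14) = 7; b(15) = 27; b(16) = 5.
The sequence repeats with period 14.
So b(691) = b(1 + ((691-1) mod 14)) = b(5) = 11.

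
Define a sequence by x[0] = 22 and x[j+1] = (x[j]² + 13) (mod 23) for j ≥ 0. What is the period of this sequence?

x[0] = 22,  x[1] = 14,  x[2] = 2,  x[3] = 17,  x[4] = 3,  x[5] = 22.
Since x[5] = x[0] = 22, the sequence is periodic with period 5.

5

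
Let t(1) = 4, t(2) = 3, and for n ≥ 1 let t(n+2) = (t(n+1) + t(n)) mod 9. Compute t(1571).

4

t(1) = 4, t(2) = 3, t(3) = 7, t(4) = 1, t(5) = 8, t(6) = 0, t(7) = 8, t(8) = 8, t(9) = 7, t(10) = 6, t(11) = 4, t(12) = 1, t(13) = 5, t(14) = 6, t(15) = 2, t(16) = 8, t(17) = 1, t(18) = 0, t(19) = 1, t(20) = 1, t(21) = 2, t(22) = 3, t(23) = 5, t(24) = 8, t(25) = 4, t(26) = 3.
The sequence repeats with period 24.
So t(1571) = t(1 + ((1571-1) mod 24)) = t(11) = 4.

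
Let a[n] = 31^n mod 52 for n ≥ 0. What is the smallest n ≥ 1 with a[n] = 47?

3

Computing terms: a[0] = 1, a[1] = 31, a[2] = 25, a[3] = 47, a[4] = 1.
Since a[4] = a[0] = 1, the sequence is periodic with period 4.
The value 47 first appears (with n ≥ 1) at a[3].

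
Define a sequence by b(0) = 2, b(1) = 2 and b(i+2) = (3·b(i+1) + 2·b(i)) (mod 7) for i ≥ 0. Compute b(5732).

Computing terms: b(0) = 2, b(1) = 2, b(2) = 3, b(3) = 6, b(4) = 3, b(5) = 0, b(6) = 6, b(7) = 4, b(8) = 3, b(9) = 3, b(10) = 1, b(11) = 2, b(12) = 1, b(13) = 0, b(14) = 2, b(15) = 6, b(16) = 1, b(17) = 1, b(18) = 5, b(19) = 3, b(20) = 5, b(21) = 0, b(22) = 3, b(23) = 2, b(24) = 5, b(25) = 5, b(26) = 4, b(27) = 1, b(28) = 4, b(29) = 0, b(30) = 1, b(31) = 3, b(32) = 4, b(33) = 4, b(34) = 6, b(35) = 5, b(36) = 6, b(37) = 0, b(38) = 5, b(39) = 1, b(40) = 6, b(41) = 6, b(42) = 2, b(43) = 4, b(44) = 2, b(45) = 0, b(46) = 4, b(47) = 5, b(48) = 2, b(49) = 2.
The sequence repeats with period 48.
(5732 - 0) mod 48 = 20, so b(5732) = b(20) = 5.

5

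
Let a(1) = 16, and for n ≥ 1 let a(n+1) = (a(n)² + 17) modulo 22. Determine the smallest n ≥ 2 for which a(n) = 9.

Computing terms: a(1) = 16,  a(2) = 9,  a(3) = 10,  a(4) = 7,  a(5) = 0,  a(6) = 17,  a(7) = 20,  a(8) = 21,  a(9) = 18,  a(10) = 11,  a(11) = 6,  a(12) = 9.
Since a(12) = a(2) = 9, the sequence is eventually periodic: after a pre-period of length 1 it cycles with period 10.
The value 9 first appears (with n ≥ 2) at a(2).

2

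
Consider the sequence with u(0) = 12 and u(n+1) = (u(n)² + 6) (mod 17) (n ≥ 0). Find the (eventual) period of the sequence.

Computing terms: u(0) = 12, u(1) = 14, u(2) = 15, u(3) = 10, u(4) = 4, u(5) = 5, u(6) = 14.
Since u(6) = u(1) = 14, the sequence is eventually periodic: after a pre-period of length 1 it cycles with period 5.

5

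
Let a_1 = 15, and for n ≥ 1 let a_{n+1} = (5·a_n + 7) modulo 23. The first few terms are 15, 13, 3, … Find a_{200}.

a_1 = 15, a_2 = 13, a_3 = 3, a_4 = 22, a_5 = 2, a_6 = 17, a_7 = 0, a_8 = 7, a_9 = 19, a_{10} = 10, a_{11} = 11, a_{12} = 16, a_{13} = 18, a_{14} = 5, a_{15} = 9, a_{16} = 6, a_{17} = 14, a_{18} = 8, a_{19} = 1, a_{20} = 12, a_{21} = 21, a_{22} = 20, a_{23} = 15.
Since a_{23} = a_1 = 15, the sequence is periodic with period 22.
So a_{200} = a_{1 + ((200-1) mod 22)} = a_2 = 13.

13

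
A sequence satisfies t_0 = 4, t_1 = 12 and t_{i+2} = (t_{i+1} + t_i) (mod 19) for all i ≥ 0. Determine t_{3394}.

Listing terms: t_0 = 4,  t_1 = 12,  t_2 = 16,  t_3 = 9,  t_4 = 6,  t_5 = 15,  t_6 = 2,  t_7 = 17,  t_8 = 0,  t_9 = 17,  t_{10} = 17,  t_{11} = 15,  t_{12} = 13,  t_{13} = 9,  t_{14} = 3,  t_{15} = 12,  t_{16} = 15,  t_{17} = 8,  t_{18} = 4,  t_{19} = 12.
The sequence repeats with period 18.
So t_{3394} = t_{0 + ((3394-0) mod 18)} = t_{10} = 17.

17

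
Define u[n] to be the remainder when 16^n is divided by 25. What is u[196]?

We have u[1] = 16, u[2] = 6, u[3] = 21, u[4] = 11, u[5] = 1, u[6] = 16.
Since u[6] = u[1] = 16, the sequence is periodic with period 5.
So u[196] = u[1 + ((196-1) mod 5)] = u[1] = 16.

16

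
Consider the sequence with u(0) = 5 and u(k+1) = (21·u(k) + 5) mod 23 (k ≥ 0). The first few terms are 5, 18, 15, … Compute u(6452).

8

We have u(0) = 5; u(1) = 18; u(2) = 15; u(3) = 21; u(4) = 9; u(5) = 10; u(6) = 8; u(7) = 12; u(8) = 4; u(9) = 20; u(10) = 11; u(11) = 6; u(12) = 16; u(13) = 19; u(14) = 13; u(15) = 2; u(16) = 1; u(17) = 3; u(18) = 22; u(19) = 7; u(20) = 14; u(21) = 0; u(22) = 5.
The sequence repeats with period 22.
So u(6452) = u(0 + ((6452-0) mod 22)) = u(6) = 8.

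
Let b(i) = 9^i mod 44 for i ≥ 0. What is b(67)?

37

We have b(0) = 1,  b(1) = 9,  b(2) = 37,  b(3) = 25,  b(4) = 5,  b(5) = 1.
The sequence repeats with period 5.
(67 - 0) mod 5 = 2, so b(67) = b(2) = 37.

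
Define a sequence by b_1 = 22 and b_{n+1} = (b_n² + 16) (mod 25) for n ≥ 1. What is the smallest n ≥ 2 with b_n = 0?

2

We have b_1 = 22, b_2 = 0, b_3 = 16, b_4 = 22.
Since b_4 = b_1 = 22, the sequence is periodic with period 3.
The value 0 first appears (with n ≥ 2) at b_2.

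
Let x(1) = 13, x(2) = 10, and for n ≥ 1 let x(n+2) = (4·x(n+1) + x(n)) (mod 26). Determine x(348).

We have x(1) = 13; x(2) = 10; x(3) = 1; x(4) = 14; x(5) = 5; x(6) = 8; x(7) = 11; x(8) = 0; x(9) = 11; x(10) = 18; x(11) = 5; x(12) = 12; x(13) = 1; x(14) = 16; x(15) = 13; x(16) = 16; x(17) = 25; x(18) = 12; x(19) = 21; x(20) = 18; x(21) = 15; x(22) = 0; x(23) = 15; x(24) = 8; x(25) = 21; x(26) = 14; x(27) = 25; x(28) = 10; x(29) = 13; x(30) = 10.
The sequence repeats with period 28.
So x(348) = x(1 + ((348-1) mod 28)) = x(12) = 12.

12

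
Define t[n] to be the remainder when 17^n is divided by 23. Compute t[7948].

12

Computing terms: t[1] = 17; t[2] = 13; t[3] = 14; t[4] = 8; t[5] = 21; t[6] = 12; t[7] = 20; t[8] = 18; t[9] = 7; t[10] = 4; t[11] = 22; t[12] = 6; t[13] = 10; t[14] = 9; t[15] = 15; t[16] = 2; t[17] = 11; t[18] = 3; t[19] = 5; t[20] = 16; t[21] = 19; t[22] = 1; t[23] = 17.
The sequence repeats with period 22.
(7948 - 1) mod 22 = 5, so t[7948] = t[6] = 12.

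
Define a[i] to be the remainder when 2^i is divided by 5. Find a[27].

Computing terms: a[1] = 2,  a[2] = 4,  a[3] = 3,  a[4] = 1,  a[5] = 2.
The sequence repeats with period 4.
(27 - 1) mod 4 = 2, so a[27] = a[3] = 3.

3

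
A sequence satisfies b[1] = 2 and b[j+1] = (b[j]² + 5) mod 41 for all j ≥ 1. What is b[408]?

30

We have b[1] = 2,  b[2] = 9,  b[3] = 4,  b[4] = 21,  b[5] = 36,  b[6] = 30,  b[7] = 3,  b[8] = 14,  b[9] = 37,  b[10] = 21.
Since b[10] = b[4] = 21, the sequence is eventually periodic: after a pre-period of length 3 it cycles with period 6.
For j ≥ 4, b[j] depends only on (j - 4) mod 6. (408 - 4) mod 6 = 2, so b[408] = b[6] = 30.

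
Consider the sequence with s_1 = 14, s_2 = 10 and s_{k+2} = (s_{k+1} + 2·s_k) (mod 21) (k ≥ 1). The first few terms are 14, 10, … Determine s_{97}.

We have s_1 = 14,  s_2 = 10,  s_3 = 17,  s_4 = 16,  s_5 = 8,  s_6 = 19,  s_7 = 14,  s_8 = 10.
Since (s_7, s_8) = (s_1, s_2) = (14, 10) (two consecutive terms determine the rest), the sequence is periodic with period 6.
(97 - 1) mod 6 = 0, so s_{97} = s_1 = 14.

14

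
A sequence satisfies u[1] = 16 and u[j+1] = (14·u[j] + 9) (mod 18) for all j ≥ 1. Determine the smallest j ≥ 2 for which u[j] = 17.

u[1] = 16; u[2] = 17; u[3] = 13; u[4] = 11; u[5] = 1; u[6] = 5; u[7] = 7; u[8] = 17.
Since u[8] = u[2] = 17, the sequence is eventually periodic: after a pre-period of length 1 it cycles with period 6.
The value 17 first appears (with j ≥ 2) at u[2].

2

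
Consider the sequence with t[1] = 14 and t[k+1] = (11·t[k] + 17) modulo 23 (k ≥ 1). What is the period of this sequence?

We have t[1] = 14; t[2] = 10; t[3] = 12; t[4] = 11; t[5] = 0; t[6] = 17; t[7] = 20; t[8] = 7; t[9] = 2; t[10] = 16; t[11] = 9; t[12] = 1; t[13] = 5; t[14] = 3; t[15] = 4; t[16] = 15; t[17] = 21; t[18] = 18; t[19] = 8; t[20] = 13; t[21] = 22; t[22] = 6; t[23] = 14.
The sequence repeats with period 22.

22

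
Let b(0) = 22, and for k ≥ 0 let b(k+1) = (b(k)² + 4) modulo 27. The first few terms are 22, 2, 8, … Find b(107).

26

b(0) = 22,  b(1) = 2,  b(2) = 8,  b(3) = 14,  b(4) = 11,  b(5) = 17,  b(6) = 23,  b(7) = 20,  b(8) = 26,  b(9) = 5,  b(10) = 2.
Since b(10) = b(1) = 2, the sequence is eventually periodic: after a pre-period of length 1 it cycles with period 9.
For k ≥ 1, b(k) depends only on (k - 1) mod 9. (107 - 1) mod 9 = 7, so b(107) = b(8) = 26.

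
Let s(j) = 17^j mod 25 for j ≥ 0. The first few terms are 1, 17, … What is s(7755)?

18

We have s(0) = 1; s(1) = 17; s(2) = 14; s(3) = 13; s(4) = 21; s(5) = 7; s(6) = 19; s(7) = 23; s(8) = 16; s(9) = 22; s(10) = 24; s(11) = 8; s(12) = 11; s(13) = 12; s(14) = 4; s(15) = 18; s(16) = 6; s(17) = 2; s(18) = 9; s(19) = 3; s(20) = 1.
Since s(20) = s(0) = 1, the sequence is periodic with period 20.
So s(7755) = s(0 + ((7755-0) mod 20)) = s(15) = 18.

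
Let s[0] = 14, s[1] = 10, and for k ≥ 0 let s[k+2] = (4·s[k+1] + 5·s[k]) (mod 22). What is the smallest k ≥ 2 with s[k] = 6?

s[0] = 14,  s[1] = 10,  s[2] = 0,  s[3] = 6,  s[4] = 2,  s[5] = 16,  s[6] = 8,  s[7] = 2,  s[8] = 4,  s[9] = 4,  s[10] = 14,  s[11] = 10.
The sequence repeats with period 10.
The value 6 first appears (with k ≥ 2) at s[3].

3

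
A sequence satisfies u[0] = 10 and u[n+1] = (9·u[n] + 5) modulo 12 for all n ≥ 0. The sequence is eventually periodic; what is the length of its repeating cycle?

4

Computing terms: u[0] = 10; u[1] = 11; u[2] = 8; u[3] = 5; u[4] = 2; u[5] = 11.
Since u[5] = u[1] = 11, the sequence is eventually periodic: after a pre-period of length 1 it cycles with period 4.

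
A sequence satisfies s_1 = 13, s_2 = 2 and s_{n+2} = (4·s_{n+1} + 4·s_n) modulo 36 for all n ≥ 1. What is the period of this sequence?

We have s_1 = 13,  s_2 = 2,  s_3 = 24,  s_4 = 32,  s_5 = 8,  s_6 = 16,  s_7 = 24,  s_8 = 16,  s_9 = 16,  s_{10} = 20,  s_{11} = 0,  s_{12} = 8,  s_{13} = 32,  s_{14} = 16,  s_{15} = 12,  s_{16} = 4,  s_{17} = 28,  s_{18} = 20,  s_{19} = 12,  s_{20} = 20,  s_{21} = 20,  s_{22} = 16,  s_{23} = 0,  s_{24} = 28,  s_{25} = 4,  s_{26} = 20,  s_{27} = 24,  s_{28} = 32.
Since (s_{27}, s_{28}) = (s_3, s_4) = (24, 32) (two consecutive terms determine the rest), the sequence is eventually periodic: after a pre-period of length 2 it cycles with period 24.

24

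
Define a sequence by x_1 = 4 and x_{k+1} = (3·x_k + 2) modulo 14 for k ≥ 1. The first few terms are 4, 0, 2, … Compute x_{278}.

0

We have x_1 = 4; x_2 = 0; x_3 = 2; x_4 = 8; x_5 = 12; x_6 = 10; x_7 = 4.
Since x_7 = x_1 = 4, the sequence is periodic with period 6.
So x_{278} = x_{1 + ((278-1) mod 6)} = x_2 = 0.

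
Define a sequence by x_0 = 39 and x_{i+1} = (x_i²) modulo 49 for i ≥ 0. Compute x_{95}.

x_0 = 39, x_1 = 2, x_2 = 4, x_3 = 16, x_4 = 11, x_5 = 23, x_6 = 39.
The sequence repeats with period 6.
(95 - 0) mod 6 = 5, so x_{95} = x_5 = 23.

23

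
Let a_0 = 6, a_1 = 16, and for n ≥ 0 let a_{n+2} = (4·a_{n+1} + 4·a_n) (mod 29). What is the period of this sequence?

35

Computing terms: a_0 = 6,  a_1 = 16,  a_2 = 1,  a_3 = 10,  a_4 = 15,  a_5 = 13,  a_6 = 25,  a_7 = 7,  a_8 = 12,  a_9 = 18,  a_{10} = 4,  a_{11} = 1,  a_{12} = 20,  a_{13} = 26,  a_{14} = 10,  a_{15} = 28,  a_{16} = 7,  a_{17} = 24,  a_{18} = 8,  a_{19} = 12,  a_{20} = 22,  a_{21} = 20,  a_{22} = 23,  a_{23} = 27,  a_{24} = 26,  a_{25} = 9,  a_{26} = 24,  a_{27} = 16,  a_{28} = 15,  a_{29} = 8,  a_{30} = 5,  a_{31} = 23,  a_{32} = 25,  a_{33} = 18,  a_{34} = 27,  a_{35} = 6,  a_{36} = 16.
Since (a_{35}, a_{36}) = (a_0, a_1) = (6, 16) (two consecutive terms determine the rest), the sequence is periodic with period 35.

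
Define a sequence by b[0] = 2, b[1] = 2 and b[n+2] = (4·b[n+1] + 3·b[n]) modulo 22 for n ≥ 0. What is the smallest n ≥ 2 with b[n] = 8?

8

b[0] = 2,  b[1] = 2,  b[2] = 14,  b[3] = 18,  b[4] = 4,  b[5] = 4,  b[6] = 6,  b[7] = 14,  b[8] = 8,  b[9] = 8,  b[10] = 12,  b[11] = 6,  b[12] = 16,  b[13] = 16,  b[14] = 2,  b[15] = 12,  b[16] = 10,  b[17] = 10,  b[18] = 4,  b[19] = 2,  b[20] = 20,  b[21] = 20,  b[22] = 8,  b[23] = 4,  b[24] = 18,  b[25] = 18,  b[26] = 16,  b[27] = 8,  b[28] = 14,  b[29] = 14,  b[30] = 10,  b[31] = 16,  b[32] = 6,  b[33] = 6,  b[34] = 20,  b[35] = 10,  b[36] = 12,  b[37] = 12,  b[38] = 18,  b[39] = 20,  b[40] = 2,  b[41] = 2.
Since (b[40], b[41]) = (b[0], b[1]) = (2, 2) (two consecutive terms determine the rest), the sequence is periodic with period 40.
The value 8 first appears (with n ≥ 2) at b[8].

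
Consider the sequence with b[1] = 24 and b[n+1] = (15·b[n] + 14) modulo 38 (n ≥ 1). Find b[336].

Computing terms: b[1] = 24,  b[2] = 32,  b[3] = 0,  b[4] = 14,  b[5] = 34,  b[6] = 30,  b[7] = 8,  b[8] = 20,  b[9] = 10,  b[10] = 12,  b[11] = 4,  b[12] = 36,  b[13] = 22,  b[14] = 2,  b[15] = 6,  b[16] = 28,  b[17] = 16,  b[18] = 26,  b[19] = 24.
Since b[19] = b[1] = 24, the sequence is periodic with period 18.
So b[336] = b[1 + ((336-1) mod 18)] = b[12] = 36.

36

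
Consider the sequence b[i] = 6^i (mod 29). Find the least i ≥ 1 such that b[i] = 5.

13

We have b[0] = 1,  b[1] = 6,  b[2] = 7,  b[3] = 13,  b[4] = 20,  b[5] = 4,  b[6] = 24,  b[7] = 28,  b[8] = 23,  b[9] = 22,  b[10] = 16,  b[11] = 9,  b[12] = 25,  b[13] = 5,  b[14] = 1.
Since b[14] = b[0] = 1, the sequence is periodic with period 14.
The value 5 first appears (with i ≥ 1) at b[13].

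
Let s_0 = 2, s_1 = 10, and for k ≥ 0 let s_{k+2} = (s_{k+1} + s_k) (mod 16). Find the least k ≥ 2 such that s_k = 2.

s_0 = 2, s_1 = 10, s_2 = 12, s_3 = 6, s_4 = 2, s_5 = 8, s_6 = 10, s_7 = 2, s_8 = 12, s_9 = 14, s_{10} = 10, s_{11} = 8, s_{12} = 2, s_{13} = 10.
The sequence repeats with period 12.
The value 2 first appears (with k ≥ 2) at s_4.

4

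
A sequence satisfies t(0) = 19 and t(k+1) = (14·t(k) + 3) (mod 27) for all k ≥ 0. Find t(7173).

t(0) = 19,  t(1) = 26,  t(2) = 16,  t(3) = 11,  t(4) = 22,  t(5) = 14,  t(6) = 10,  t(7) = 8,  t(8) = 7,  t(9) = 20,  t(10) = 13,  t(11) = 23,  t(12) = 1,  t(13) = 17,  t(14) = 25,  t(15) = 2,  t(16) = 4,  t(17) = 5,  t(18) = 19.
The sequence repeats with period 18.
(7173 - 0) mod 18 = 9, so t(7173) = t(9) = 20.

20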